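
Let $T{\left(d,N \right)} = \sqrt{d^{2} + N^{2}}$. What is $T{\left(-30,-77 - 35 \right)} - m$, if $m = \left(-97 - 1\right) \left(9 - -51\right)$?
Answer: $5880 + 2 \sqrt{3361} \approx 5995.9$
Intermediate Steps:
$T{\left(d,N \right)} = \sqrt{N^{2} + d^{2}}$
$m = -5880$ ($m = - 98 \left(9 + 51\right) = \left(-98\right) 60 = -5880$)
$T{\left(-30,-77 - 35 \right)} - m = \sqrt{\left(-77 - 35\right)^{2} + \left(-30\right)^{2}} - -5880 = \sqrt{\left(-112\right)^{2} + 900} + 5880 = \sqrt{12544 + 900} + 5880 = \sqrt{13444} + 5880 = 2 \sqrt{3361} + 5880 = 5880 + 2 \sqrt{3361}$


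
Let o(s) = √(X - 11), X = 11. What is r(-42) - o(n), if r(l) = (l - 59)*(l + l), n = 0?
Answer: 8484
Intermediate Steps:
r(l) = 2*l*(-59 + l) (r(l) = (-59 + l)*(2*l) = 2*l*(-59 + l))
o(s) = 0 (o(s) = √(11 - 11) = √0 = 0)
r(-42) - o(n) = 2*(-42)*(-59 - 42) - 1*0 = 2*(-42)*(-101) + 0 = 8484 + 0 = 8484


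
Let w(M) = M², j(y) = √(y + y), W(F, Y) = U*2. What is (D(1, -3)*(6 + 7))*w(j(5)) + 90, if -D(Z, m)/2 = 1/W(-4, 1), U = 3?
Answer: 140/3 ≈ 46.667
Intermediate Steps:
W(F, Y) = 6 (W(F, Y) = 3*2 = 6)
D(Z, m) = -⅓ (D(Z, m) = -2/6 = -2*⅙ = -⅓)
j(y) = √2*√y (j(y) = √(2*y) = √2*√y)
(D(1, -3)*(6 + 7))*w(j(5)) + 90 = (-(6 + 7)/3)*(√2*√5)² + 90 = (-⅓*13)*(√10)² + 90 = -13/3*10 + 90 = -130/3 + 90 = 140/3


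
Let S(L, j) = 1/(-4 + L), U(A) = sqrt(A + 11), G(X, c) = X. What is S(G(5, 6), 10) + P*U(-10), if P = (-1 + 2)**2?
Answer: 2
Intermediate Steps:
U(A) = sqrt(11 + A)
P = 1 (P = 1**2 = 1)
S(G(5, 6), 10) + P*U(-10) = 1/(-4 + 5) + 1*sqrt(11 - 10) = 1/1 + 1*sqrt(1) = 1 + 1*1 = 1 + 1 = 2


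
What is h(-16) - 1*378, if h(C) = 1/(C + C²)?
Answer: -90719/240 ≈ -378.00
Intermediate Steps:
h(-16) - 1*378 = 1/((-16)*(1 - 16)) - 1*378 = -1/16/(-15) - 378 = -1/16*(-1/15) - 378 = 1/240 - 378 = -90719/240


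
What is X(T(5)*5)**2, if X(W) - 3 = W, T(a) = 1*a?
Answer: 784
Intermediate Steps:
T(a) = a
X(W) = 3 + W
X(T(5)*5)**2 = (3 + 5*5)**2 = (3 + 25)**2 = 28**2 = 784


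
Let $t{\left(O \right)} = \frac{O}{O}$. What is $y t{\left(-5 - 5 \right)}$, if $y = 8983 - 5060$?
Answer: $3923$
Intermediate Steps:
$t{\left(O \right)} = 1$
$y = 3923$ ($y = 8983 - 5060 = 3923$)
$y t{\left(-5 - 5 \right)} = 3923 \cdot 1 = 3923$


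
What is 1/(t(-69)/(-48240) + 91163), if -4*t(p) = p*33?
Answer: 21440/1954534467 ≈ 1.0969e-5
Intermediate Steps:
t(p) = -33*p/4 (t(p) = -p*33/4 = -33*p/4)
1/(t(-69)/(-48240) + 91163) = 1/(-33/4*(-69)/(-48240) + 91163) = 1/((2277/4)*(-1/48240) + 91163) = 1/(-253/21440 + 91163) = 1/(1954534467/21440) = 21440/1954534467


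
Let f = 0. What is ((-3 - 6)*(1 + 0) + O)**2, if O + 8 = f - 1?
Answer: 324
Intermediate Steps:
O = -9 (O = -8 + (0 - 1) = -8 - 1 = -9)
((-3 - 6)*(1 + 0) + O)**2 = ((-3 - 6)*(1 + 0) - 9)**2 = (-9*1 - 9)**2 = (-9 - 9)**2 = (-18)**2 = 324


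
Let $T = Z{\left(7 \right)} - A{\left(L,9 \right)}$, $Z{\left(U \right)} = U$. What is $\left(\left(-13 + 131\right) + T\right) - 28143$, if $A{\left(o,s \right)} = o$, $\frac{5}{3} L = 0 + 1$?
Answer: $- \frac{140093}{5} \approx -28019.0$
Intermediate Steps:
$L = \frac{3}{5}$ ($L = \frac{3 \left(0 + 1\right)}{5} = \frac{3}{5} \cdot 1 = \frac{3}{5} \approx 0.6$)
$T = \frac{32}{5}$ ($T = 7 - \frac{3}{5} = \frac{32}{5} \approx 6.4$)
$\left(\left(-13 + 131\right) + T\right) - 28143 = \left(\left(-13 + 131\right) + \frac{32}{5}\right) - 28143 = \left(118 + \frac{32}{5}\right) - 28143 = \frac{622}{5} - 28143 = - \frac{140093}{5}$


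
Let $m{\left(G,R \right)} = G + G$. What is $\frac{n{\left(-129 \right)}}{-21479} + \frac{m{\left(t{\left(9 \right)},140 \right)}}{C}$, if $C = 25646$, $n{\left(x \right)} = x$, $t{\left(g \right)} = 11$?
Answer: $\frac{1890436}{275425217} \approx 0.0068637$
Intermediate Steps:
$m{\left(G,R \right)} = 2 G$
$\frac{n{\left(-129 \right)}}{-21479} + \frac{m{\left(t{\left(9 \right)},140 \right)}}{C} = - \frac{129}{-21479} + \frac{2 \cdot 11}{25646} = \left(-129\right) \left(- \frac{1}{21479}\right) + 22 \cdot \frac{1}{25646} = \frac{129}{21479} + \frac{11}{12823} = \frac{1890436}{275425217}$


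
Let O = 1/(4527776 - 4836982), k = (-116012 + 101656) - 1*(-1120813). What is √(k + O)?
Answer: √105786528598056046/309206 ≈ 1051.9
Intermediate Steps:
k = 1106457 (k = -14356 + 1120813 = 1106457)
O = -1/309206 (O = 1/(-309206) = -1/309206 ≈ -3.2341e-6)
√(k + O) = √(1106457 - 1/309206) = √(342123143141/309206) = √105786528598056046/309206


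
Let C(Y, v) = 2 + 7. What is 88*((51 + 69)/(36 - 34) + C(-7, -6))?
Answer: 6072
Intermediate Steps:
C(Y, v) = 9
88*((51 + 69)/(36 - 34) + C(-7, -6)) = 88*((51 + 69)/(36 - 34) + 9) = 88*(120/2 + 9) = 88*(120*(½) + 9) = 88*(60 + 9) = 88*69 = 6072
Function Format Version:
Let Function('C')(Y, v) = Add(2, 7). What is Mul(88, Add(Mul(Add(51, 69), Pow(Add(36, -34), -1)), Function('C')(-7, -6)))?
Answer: 6072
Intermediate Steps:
Function('C')(Y, v) = 9
Mul(88, Add(Mul(Add(51, 69), Pow(Add(36, -34), -1)), Function('C')(-7, -6))) = Mul(88, Add(Mul(Add(51, 69), Pow(Add(36, -34), -1)), 9)) = Mul(88, Add(Mul(120, Pow(2, -1)), 9)) = Mul(88, Add(Mul(120, Rational(1, 2)), 9)) = Mul(88, Add(60, 9)) = Mul(88, 69) = 6072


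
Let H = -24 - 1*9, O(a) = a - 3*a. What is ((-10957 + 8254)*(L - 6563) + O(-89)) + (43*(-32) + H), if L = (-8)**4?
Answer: 6667070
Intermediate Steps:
O(a) = -2*a
L = 4096
H = -33 (H = -24 - 9 = -33)
((-10957 + 8254)*(L - 6563) + O(-89)) + (43*(-32) + H) = ((-10957 + 8254)*(4096 - 6563) - 2*(-89)) + (43*(-32) - 33) = (-2703*(-2467) + 178) + (-1376 - 33) = (6668301 + 178) - 1409 = 6668479 - 1409 = 6667070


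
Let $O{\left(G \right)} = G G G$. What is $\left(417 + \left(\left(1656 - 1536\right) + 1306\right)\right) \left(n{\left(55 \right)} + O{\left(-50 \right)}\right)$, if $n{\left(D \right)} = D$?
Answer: $-230273635$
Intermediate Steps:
$O{\left(G \right)} = G^{3}$ ($O{\left(G \right)} = G^{2} G = G^{3}$)
$\left(417 + \left(\left(1656 - 1536\right) + 1306\right)\right) \left(n{\left(55 \right)} + O{\left(-50 \right)}\right) = \left(417 + \left(\left(1656 - 1536\right) + 1306\right)\right) \left(55 + \left(-50\right)^{3}\right) = \left(417 + \left(120 + 1306\right)\right) \left(55 - 125000\right) = \left(417 + 1426\right) \left(-124945\right) = 1843 \left(-124945\right) = -230273635$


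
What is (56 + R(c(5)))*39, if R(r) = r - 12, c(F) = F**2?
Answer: 2691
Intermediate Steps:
R(r) = -12 + r
(56 + R(c(5)))*39 = (56 + (-12 + 5**2))*39 = (56 + (-12 + 25))*39 = (56 + 13)*39 = 69*39 = 2691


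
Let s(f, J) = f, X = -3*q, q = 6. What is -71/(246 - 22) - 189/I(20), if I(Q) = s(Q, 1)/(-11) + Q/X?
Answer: 2085337/32480 ≈ 64.204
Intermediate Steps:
X = -18 (X = -3*6 = -18)
I(Q) = -29*Q/198 (I(Q) = Q/(-11) + Q/(-18) = Q*(-1/11) + Q*(-1/18) = -Q/11 - Q/18 = -29*Q/198)
-71/(246 - 22) - 189/I(20) = -71/(246 - 22) - 189/((-29/198*20)) = -71/224 - 189/(-290/99) = -71*1/224 - 189*(-99/290) = -71/224 + 18711/290 = 2085337/32480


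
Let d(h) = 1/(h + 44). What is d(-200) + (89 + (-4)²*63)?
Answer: 171131/156 ≈ 1097.0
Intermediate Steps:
d(h) = 1/(44 + h)
d(-200) + (89 + (-4)²*63) = 1/(44 - 200) + (89 + (-4)²*63) = 1/(-156) + (89 + 16*63) = -1/156 + (89 + 1008) = -1/156 + 1097 = 171131/156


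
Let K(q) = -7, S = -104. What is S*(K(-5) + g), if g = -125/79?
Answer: 70512/79 ≈ 892.56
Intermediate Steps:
g = -125/79 (g = -125*1/79 = -125/79 ≈ -1.5823)
S*(K(-5) + g) = -104*(-7 - 125/79) = -104*(-678/79) = 70512/79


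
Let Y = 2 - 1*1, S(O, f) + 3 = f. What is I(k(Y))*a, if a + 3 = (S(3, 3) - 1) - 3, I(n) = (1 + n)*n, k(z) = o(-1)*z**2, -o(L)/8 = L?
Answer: -504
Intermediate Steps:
S(O, f) = -3 + f
o(L) = -8*L
Y = 1 (Y = 2 - 1 = 1)
k(z) = 8*z**2 (k(z) = (-8*(-1))*z**2 = 8*z**2)
I(n) = n*(1 + n)
a = -7 (a = -3 + (((-3 + 3) - 1) - 3) = -3 + ((0 - 1) - 3) = -3 + (-1 - 3) = -3 - 4 = -7)
I(k(Y))*a = ((8*1**2)*(1 + 8*1**2))*(-7) = ((8*1)*(1 + 8*1))*(-7) = (8*(1 + 8))*(-7) = (8*9)*(-7) = 72*(-7) = -504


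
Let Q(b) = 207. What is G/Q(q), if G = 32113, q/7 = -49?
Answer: 32113/207 ≈ 155.14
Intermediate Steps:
q = -343 (q = 7*(-49) = -343)
G/Q(q) = 32113/207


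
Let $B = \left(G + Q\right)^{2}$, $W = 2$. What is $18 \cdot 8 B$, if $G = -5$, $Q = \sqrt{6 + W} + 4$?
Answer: $1296 - 576 \sqrt{2} \approx 481.41$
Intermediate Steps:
$Q = 4 + 2 \sqrt{2}$ ($Q = \sqrt{6 + 2} + 4 = \sqrt{8} + 4 = 2 \sqrt{2} + 4 = 4 + 2 \sqrt{2} \approx 6.8284$)
$B = \left(-1 + 2 \sqrt{2}\right)^{2}$ ($B = \left(-5 + \left(4 + 2 \sqrt{2}\right)\right)^{2} = \left(-1 + 2 \sqrt{2}\right)^{2} \approx 3.3431$)
$18 \cdot 8 B = 18 \cdot 8 \left(9 - 4 \sqrt{2}\right) = 144 \left(9 - 4 \sqrt{2}\right) = 1296 - 576 \sqrt{2}$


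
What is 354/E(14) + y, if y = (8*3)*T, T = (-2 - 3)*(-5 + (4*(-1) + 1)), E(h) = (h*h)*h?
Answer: 1317297/1372 ≈ 960.13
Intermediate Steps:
E(h) = h**3 (E(h) = h**2*h = h**3)
T = 40 (T = -5*(-5 + (-4 + 1)) = -5*(-5 - 3) = -5*(-8) = 40)
y = 960 (y = (8*3)*40 = 24*40 = 960)
354/E(14) + y = 354/(14**3) + 960 = 354/2744 + 960 = 354*(1/2744) + 960 = 177/1372 + 960 = 1317297/1372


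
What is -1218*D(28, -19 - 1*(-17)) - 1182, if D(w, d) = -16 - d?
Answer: 15870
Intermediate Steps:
-1218*D(28, -19 - 1*(-17)) - 1182 = -1218*(-16 - (-19 - 1*(-17))) - 1182 = -1218*(-16 - (-19 + 17)) - 1182 = -1218*(-16 - 1*(-2)) - 1182 = -1218*(-16 + 2) - 1182 = -1218*(-14) - 1182 = 17052 - 1182 = 15870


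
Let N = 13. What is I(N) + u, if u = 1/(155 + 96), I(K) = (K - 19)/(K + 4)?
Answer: -1489/4267 ≈ -0.34896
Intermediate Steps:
I(K) = (-19 + K)/(4 + K)
u = 1/251 ≈ 0.0039841
I(N) + u = (-19 + 13)/(4 + 13) + 1/251 = -6/17 + 1/251 = -1489/4267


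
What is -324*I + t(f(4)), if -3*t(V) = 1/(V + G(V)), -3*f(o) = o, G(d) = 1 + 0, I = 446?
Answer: -144503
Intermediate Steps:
G(d) = 1
f(o) = -o/3
t(V) = -1/(3*(1 + V)) (t(V) = -1/(3*(V + 1)) = -1/(3*(1 + V)))
-324*I + t(f(4)) = -324*446 - 1/(3 + 3*(-1/3*4)) = -144504 - 1/(3 + 3*(-4/3)) = -144504 - 1/(3 - 4) = -144504 - 1/(-1) = -144504 - 1*(-1) = -144504 + 1 = -144503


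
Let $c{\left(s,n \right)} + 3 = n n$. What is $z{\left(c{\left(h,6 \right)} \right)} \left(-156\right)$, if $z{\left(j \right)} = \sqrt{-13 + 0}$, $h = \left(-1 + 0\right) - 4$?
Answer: $- 156 i \sqrt{13} \approx - 562.47 i$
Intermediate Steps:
$h = -5$ ($h = -1 - 4 = -5$)
$c{\left(s,n \right)} = -3 + n^{2}$ ($c{\left(s,n \right)} = -3 + n n = -3 + n^{2}$)
$z{\left(j \right)} = i \sqrt{13}$ ($z{\left(j \right)} = \sqrt{-13} = i \sqrt{13}$)
$z{\left(c{\left(h,6 \right)} \right)} \left(-156\right) = i \sqrt{13} \left(-156\right) = - 156 i \sqrt{13}$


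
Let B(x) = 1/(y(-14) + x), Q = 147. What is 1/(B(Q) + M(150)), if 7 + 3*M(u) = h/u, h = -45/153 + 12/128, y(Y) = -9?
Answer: -5630400/13099307 ≈ -0.42982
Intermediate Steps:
h = -109/544 (h = -45*1/153 + 12*(1/128) = -5/17 + 3/32 = -109/544 ≈ -0.20037)
M(u) = -7/3 - 109/(1632*u) (M(u) = -7/3 + (-109/(544*u))/3 = -7/3 - 109/(1632*u))
B(x) = 1/(-9 + x)
1/(B(Q) + M(150)) = 1/(1/(-9 + 147) + (1/1632)*(-109 - 3808*150)/150) = 1/(1/138 + (1/1632)*(1/150)*(-109 - 571200)) = 1/(1/138 + (1/1632)*(1/150)*(-571309)) = 1/(1/138 - 571309/244800) = 1/(-13099307/5630400) = -5630400/13099307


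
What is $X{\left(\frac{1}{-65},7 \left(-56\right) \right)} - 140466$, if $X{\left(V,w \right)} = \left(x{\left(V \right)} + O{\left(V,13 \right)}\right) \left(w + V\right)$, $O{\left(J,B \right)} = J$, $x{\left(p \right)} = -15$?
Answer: $- \frac{568599394}{4225} \approx -1.3458 \cdot 10^{5}$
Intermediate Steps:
$X{\left(V,w \right)} = \left(-15 + V\right) \left(V + w\right)$ ($X{\left(V,w \right)} = \left(-15 + V\right) \left(w + V\right) = \left(-15 + V\right) \left(V + w\right)$)
$X{\left(\frac{1}{-65},7 \left(-56\right) \right)} - 140466 = \left(\left(\frac{1}{-65}\right)^{2} - \frac{15}{-65} - 15 \cdot 7 \left(-56\right) + \frac{7 \left(-56\right)}{-65}\right) - 140466 = \left(\left(- \frac{1}{65}\right)^{2} - - \frac{3}{13} - -5880 - - \frac{392}{65}\right) - 140466 = \left(\frac{1}{4225} + \frac{3}{13} + 5880 + \frac{392}{65}\right) - 140466 = \frac{24869456}{4225} - 140466 = - \frac{568599394}{4225}$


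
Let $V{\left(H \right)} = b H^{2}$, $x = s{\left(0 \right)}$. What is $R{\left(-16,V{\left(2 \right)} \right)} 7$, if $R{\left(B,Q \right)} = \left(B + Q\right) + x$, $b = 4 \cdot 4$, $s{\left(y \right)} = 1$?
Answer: $343$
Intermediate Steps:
$x = 1$
$b = 16$
$V{\left(H \right)} = 16 H^{2}$
$R{\left(B,Q \right)} = 1 + B + Q$ ($R{\left(B,Q \right)} = \left(B + Q\right) + 1 = 1 + B + Q$)
$R{\left(-16,V{\left(2 \right)} \right)} 7 = \left(1 - 16 + 16 \cdot 2^{2}\right) 7 = \left(1 - 16 + 16 \cdot 4\right) 7 = \left(1 - 16 + 64\right) 7 = 49 \cdot 7 = 343$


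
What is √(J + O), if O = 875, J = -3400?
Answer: 5*I*√101 ≈ 50.249*I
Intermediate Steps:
√(J + O) = √(-3400 + 875) = √(-2525) = 5*I*√101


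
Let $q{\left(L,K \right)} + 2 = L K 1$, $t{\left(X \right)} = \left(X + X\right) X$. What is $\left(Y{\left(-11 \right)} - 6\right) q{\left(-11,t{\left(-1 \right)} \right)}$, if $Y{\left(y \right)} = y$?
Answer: $408$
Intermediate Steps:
$t{\left(X \right)} = 2 X^{2}$ ($t{\left(X \right)} = 2 X X = 2 X^{2}$)
$q{\left(L,K \right)} = -2 + K L$ ($q{\left(L,K \right)} = -2 + L K 1 = -2 + K L 1 = -2 + K L$)
$\left(Y{\left(-11 \right)} - 6\right) q{\left(-11,t{\left(-1 \right)} \right)} = \left(-11 - 6\right) \left(-2 + 2 \left(-1\right)^{2} \left(-11\right)\right) = - 17 \left(-2 + 2 \cdot 1 \left(-11\right)\right) = - 17 \left(-2 + 2 \left(-11\right)\right) = - 17 \left(-2 - 22\right) = \left(-17\right) \left(-24\right) = 408$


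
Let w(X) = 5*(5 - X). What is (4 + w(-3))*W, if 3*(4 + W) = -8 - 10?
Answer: -440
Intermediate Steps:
W = -10 (W = -4 + (-8 - 10)/3 = -4 + (⅓)*(-18) = -4 - 6 = -10)
w(X) = 25 - 5*X
(4 + w(-3))*W = (4 + (25 - 5*(-3)))*(-10) = (4 + (25 + 15))*(-10) = (4 + 40)*(-10) = 44*(-10) = -440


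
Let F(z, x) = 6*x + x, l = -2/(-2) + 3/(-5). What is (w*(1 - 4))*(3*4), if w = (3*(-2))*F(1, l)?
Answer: 3024/5 ≈ 604.80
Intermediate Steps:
l = ⅖ (l = -2*(-½) + 3*(-⅕) = 1 - ⅗ = ⅖ ≈ 0.40000)
F(z, x) = 7*x
w = -84/5 (w = (3*(-2))*(7*(⅖)) = -6*14/5 = -84/5 ≈ -16.800)
(w*(1 - 4))*(3*4) = (-84*(1 - 4)/5)*(3*4) = -84/5*(-3)*12 = (252/5)*12 = 3024/5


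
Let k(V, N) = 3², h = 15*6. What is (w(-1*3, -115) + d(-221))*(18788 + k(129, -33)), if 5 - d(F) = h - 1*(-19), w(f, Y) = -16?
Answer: -2255640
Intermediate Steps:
h = 90
k(V, N) = 9
d(F) = -104 (d(F) = 5 - (90 - 1*(-19)) = 5 - (90 + 19) = 5 - 1*109 = 5 - 109 = -104)
(w(-1*3, -115) + d(-221))*(18788 + k(129, -33)) = (-16 - 104)*(18788 + 9) = -120*18797 = -2255640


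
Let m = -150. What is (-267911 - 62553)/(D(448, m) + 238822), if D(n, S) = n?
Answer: -165232/119635 ≈ -1.3811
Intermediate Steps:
(-267911 - 62553)/(D(448, m) + 238822) = (-267911 - 62553)/(448 + 238822) = -330464/239270 = -330464*1/239270 = -165232/119635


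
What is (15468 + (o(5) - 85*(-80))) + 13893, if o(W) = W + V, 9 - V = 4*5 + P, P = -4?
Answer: 36159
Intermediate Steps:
V = -7 (V = 9 - (4*5 - 4) = 9 - (20 - 4) = 9 - 1*16 = 9 - 16 = -7)
o(W) = -7 + W (o(W) = W - 7 = -7 + W)
(15468 + (o(5) - 85*(-80))) + 13893 = (15468 + ((-7 + 5) - 85*(-80))) + 13893 = (15468 + (-2 + 6800)) + 13893 = (15468 + 6798) + 13893 = 22266 + 13893 = 36159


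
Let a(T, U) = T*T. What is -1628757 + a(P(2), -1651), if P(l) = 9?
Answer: -1628676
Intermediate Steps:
a(T, U) = T**2
-1628757 + a(P(2), -1651) = -1628757 + 9**2 = -1628757 + 81 = -1628676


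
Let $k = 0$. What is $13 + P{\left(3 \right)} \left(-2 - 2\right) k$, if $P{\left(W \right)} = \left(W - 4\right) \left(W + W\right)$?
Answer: $13$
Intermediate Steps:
$P{\left(W \right)} = 2 W \left(-4 + W\right)$ ($P{\left(W \right)} = \left(-4 + W\right) 2 W = 2 W \left(-4 + W\right)$)
$13 + P{\left(3 \right)} \left(-2 - 2\right) k = 13 + 2 \cdot 3 \left(-4 + 3\right) \left(-2 - 2\right) 0 = 13 + 2 \cdot 3 \left(-1\right) \left(\left(-4\right) 0\right) = 13 - 0 = 13 + 0 = 13$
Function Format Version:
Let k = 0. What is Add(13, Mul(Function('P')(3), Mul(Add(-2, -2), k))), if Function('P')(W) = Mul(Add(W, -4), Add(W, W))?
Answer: 13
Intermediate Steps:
Function('P')(W) = Mul(2, W, Add(-4, W)) (Function('P')(W) = Mul(Add(-4, W), Mul(2, W)) = Mul(2, W, Add(-4, W)))
Add(13, Mul(Function('P')(3), Mul(Add(-2, -2), k))) = Add(13, Mul(Mul(2, 3, Add(-4, 3)), Mul(Add(-2, -2), 0))) = Add(13, Mul(Mul(2, 3, -1), Mul(-4, 0))) = Add(13, Mul(-6, 0)) = Add(13, 0) = 13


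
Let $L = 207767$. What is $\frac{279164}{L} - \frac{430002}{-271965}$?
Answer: $\frac{55087687598}{18835117385} \approx 2.9247$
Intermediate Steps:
$\frac{279164}{L} - \frac{430002}{-271965} = \frac{279164}{207767} - \frac{430002}{-271965} = 279164 \cdot \frac{1}{207767} - - \frac{143334}{90655} = \frac{279164}{207767} + \frac{143334}{90655} = \frac{55087687598}{18835117385}$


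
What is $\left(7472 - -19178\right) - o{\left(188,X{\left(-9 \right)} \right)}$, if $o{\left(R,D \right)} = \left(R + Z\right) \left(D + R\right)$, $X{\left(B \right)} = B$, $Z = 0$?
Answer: $-7002$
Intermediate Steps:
$o{\left(R,D \right)} = R \left(D + R\right)$ ($o{\left(R,D \right)} = \left(R + 0\right) \left(D + R\right) = R \left(D + R\right)$)
$\left(7472 - -19178\right) - o{\left(188,X{\left(-9 \right)} \right)} = \left(7472 - -19178\right) - 188 \left(-9 + 188\right) = \left(7472 + 19178\right) - 188 \cdot 179 = 26650 - 33652 = -7002$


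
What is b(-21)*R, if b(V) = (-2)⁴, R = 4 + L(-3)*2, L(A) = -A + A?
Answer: 64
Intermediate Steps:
L(A) = 0
R = 4 (R = 4 + 0*2 = 4 + 0 = 4)
b(V) = 16
b(-21)*R = 16*4 = 64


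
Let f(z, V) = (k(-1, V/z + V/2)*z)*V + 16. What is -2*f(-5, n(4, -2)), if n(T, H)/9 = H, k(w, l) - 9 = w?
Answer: -1472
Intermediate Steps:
k(w, l) = 9 + w
n(T, H) = 9*H
f(z, V) = 16 + 8*V*z (f(z, V) = ((9 - 1)*z)*V + 16 = (8*z)*V + 16 = 8*V*z + 16 = 16 + 8*V*z)
-2*f(-5, n(4, -2)) = -2*(16 + 8*(9*(-2))*(-5)) = -2*(16 + 8*(-18)*(-5)) = -2*(16 + 720) = -2*736 = -1472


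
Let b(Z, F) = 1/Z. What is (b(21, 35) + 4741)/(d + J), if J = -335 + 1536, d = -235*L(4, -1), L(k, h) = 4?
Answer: 99562/5481 ≈ 18.165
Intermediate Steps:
d = -940 (d = -235*4 = -940)
J = 1201
(b(21, 35) + 4741)/(d + J) = (1/21 + 4741)/(-940 + 1201) = (1/21 + 4741)/261 = (99562/21)*(1/261) = 99562/5481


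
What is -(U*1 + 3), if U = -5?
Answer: 2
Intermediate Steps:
-(U*1 + 3) = -(-5*1 + 3) = -(-5 + 3) = -1*(-2) = 2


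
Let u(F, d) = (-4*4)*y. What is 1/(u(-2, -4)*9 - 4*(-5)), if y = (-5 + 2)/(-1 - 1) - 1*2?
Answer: 1/92 ≈ 0.010870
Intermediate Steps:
y = -½ (y = -3/(-2) - 2 = -3*(-½) - 2 = 3/2 - 2 = -½ ≈ -0.50000)
u(F, d) = 8 (u(F, d) = -4*4*(-½) = -16*(-½) = 8)
1/(u(-2, -4)*9 - 4*(-5)) = 1/(8*9 - 4*(-5)) = 1/(72 + 20) = 1/92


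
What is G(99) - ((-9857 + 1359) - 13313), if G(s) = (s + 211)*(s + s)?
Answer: 83191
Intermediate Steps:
G(s) = 2*s*(211 + s) (G(s) = (211 + s)*(2*s) = 2*s*(211 + s))
G(99) - ((-9857 + 1359) - 13313) = 2*99*(211 + 99) - ((-9857 + 1359) - 13313) = 2*99*310 - (-8498 - 13313) = 61380 - 1*(-21811) = 61380 + 21811 = 83191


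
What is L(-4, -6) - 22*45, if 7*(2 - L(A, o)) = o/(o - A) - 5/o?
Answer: -41519/42 ≈ -988.55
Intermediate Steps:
L(A, o) = 2 + 5/(7*o) - o/(7*(o - A)) (L(A, o) = 2 - (o/(o - A) - 5/o)/7 = 2 - (-5/o + o/(o - A))/7 = 2 + (5/(7*o) - o/(7*(o - A))) = 2 + 5/(7*o) - o/(7*(o - A)))
L(-4, -6) - 22*45 = (⅐)*(-13*(-6)² - 5*(-6) + 5*(-4) + 14*(-4)*(-6))/(-6*(-4 - 1*(-6))) - 22*45 = (⅐)*(-⅙)*(-13*36 + 30 - 20 + 336)/(-4 + 6) - 990 = (⅐)*(-⅙)*(-468 + 30 - 20 + 336)/2 - 990 = (⅐)*(-⅙)*(½)*(-122) - 990 = 61/42 - 990 = -41519/42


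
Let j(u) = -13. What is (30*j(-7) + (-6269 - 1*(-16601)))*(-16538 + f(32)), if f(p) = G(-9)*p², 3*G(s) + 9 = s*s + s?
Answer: 49371972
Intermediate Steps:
G(s) = -3 + s/3 + s²/3 (G(s) = -3 + (s*s + s)/3 = -3 + (s² + s)/3 = -3 + (s + s²)/3 = -3 + (s/3 + s²/3) = -3 + s/3 + s²/3)
f(p) = 21*p² (f(p) = (-3 + (⅓)*(-9) + (⅓)*(-9)²)*p² = (-3 - 3 + (⅓)*81)*p² = (-3 - 3 + 27)*p² = 21*p²)
(30*j(-7) + (-6269 - 1*(-16601)))*(-16538 + f(32)) = (30*(-13) + (-6269 - 1*(-16601)))*(-16538 + 21*32²) = (-390 + (-6269 + 16601))*(-16538 + 21*1024) = (-390 + 10332)*(-16538 + 21504) = 9942*4966 = 49371972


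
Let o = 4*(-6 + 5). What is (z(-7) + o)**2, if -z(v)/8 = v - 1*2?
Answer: 4624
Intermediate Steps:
z(v) = 16 - 8*v (z(v) = -8*(v - 1*2) = -8*(v - 2) = -8*(-2 + v) = 16 - 8*v)
o = -4 (o = 4*(-1) = -4)
(z(-7) + o)**2 = ((16 - 8*(-7)) - 4)**2 = ((16 + 56) - 4)**2 = (72 - 4)**2 = 68**2 = 4624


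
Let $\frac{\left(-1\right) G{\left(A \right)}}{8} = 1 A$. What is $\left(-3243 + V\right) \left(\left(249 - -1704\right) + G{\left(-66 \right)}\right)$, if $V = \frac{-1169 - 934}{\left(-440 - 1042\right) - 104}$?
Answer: $- \frac{12755552895}{1586} \approx -8.0426 \cdot 10^{6}$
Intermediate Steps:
$V = \frac{2103}{1586}$ ($V = - \frac{2103}{\left(-440 - 1042\right) - 104} = - \frac{2103}{-1482 - 104} = - \frac{2103}{-1586} = \left(-2103\right) \left(- \frac{1}{1586}\right) = \frac{2103}{1586} \approx 1.326$)
$G{\left(A \right)} = - 8 A$ ($G{\left(A \right)} = - 8 \cdot 1 A = - 8 A$)
$\left(-3243 + V\right) \left(\left(249 - -1704\right) + G{\left(-66 \right)}\right) = \left(-3243 + \frac{2103}{1586}\right) \left(\left(249 - -1704\right) - -528\right) = - \frac{5141295 \left(\left(249 + 1704\right) + 528\right)}{1586} = - \frac{5141295 \left(1953 + 528\right)}{1586} = \left(- \frac{5141295}{1586}\right) 2481 = - \frac{12755552895}{1586}$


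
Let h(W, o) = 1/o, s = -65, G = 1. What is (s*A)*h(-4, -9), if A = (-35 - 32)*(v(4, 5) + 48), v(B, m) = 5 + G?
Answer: -26130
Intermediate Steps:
v(B, m) = 6 (v(B, m) = 5 + 1 = 6)
A = -3618 (A = (-35 - 32)*(6 + 48) = -67*54 = -3618)
(s*A)*h(-4, -9) = -65*(-3618)/(-9) = 235170*(-⅑) = -26130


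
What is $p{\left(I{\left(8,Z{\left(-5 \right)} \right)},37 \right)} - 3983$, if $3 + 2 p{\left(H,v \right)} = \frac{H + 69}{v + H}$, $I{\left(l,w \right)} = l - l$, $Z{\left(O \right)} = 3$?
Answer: $- \frac{147392}{37} \approx -3983.6$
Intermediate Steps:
$I{\left(l,w \right)} = 0$
$p{\left(H,v \right)} = - \frac{3}{2} + \frac{69 + H}{2 \left(H + v\right)}$ ($p{\left(H,v \right)} = - \frac{3}{2} + \frac{\left(H + 69\right) \frac{1}{v + H}}{2} = - \frac{3}{2} + \frac{\left(69 + H\right) \frac{1}{H + v}}{2} = - \frac{3}{2} + \frac{\frac{1}{H + v} \left(69 + H\right)}{2} = - \frac{3}{2} + \frac{69 + H}{2 \left(H + v\right)}$)
$p{\left(I{\left(8,Z{\left(-5 \right)} \right)},37 \right)} - 3983 = \frac{\frac{69}{2} - 0 - \frac{111}{2}}{0 + 37} - 3983 = \frac{\frac{69}{2} + 0 - \frac{111}{2}}{37} - 3983 = \frac{1}{37} \left(-21\right) - 3983 = - \frac{21}{37} - 3983 = - \frac{147392}{37}$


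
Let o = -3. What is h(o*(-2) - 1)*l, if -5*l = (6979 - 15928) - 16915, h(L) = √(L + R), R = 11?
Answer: 103456/5 ≈ 20691.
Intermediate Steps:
h(L) = √(11 + L) (h(L) = √(L + 11) = √(11 + L))
l = 25864/5 (l = -((6979 - 15928) - 16915)/5 = -(-8949 - 16915)/5 = -⅕*(-25864) = 25864/5 ≈ 5172.8)
h(o*(-2) - 1)*l = √(11 + (-3*(-2) - 1))*(25864/5) = √(11 + (6 - 1))*(25864/5) = √(11 + 5)*(25864/5) = √16*(25864/5) = 4*(25864/5) = 103456/5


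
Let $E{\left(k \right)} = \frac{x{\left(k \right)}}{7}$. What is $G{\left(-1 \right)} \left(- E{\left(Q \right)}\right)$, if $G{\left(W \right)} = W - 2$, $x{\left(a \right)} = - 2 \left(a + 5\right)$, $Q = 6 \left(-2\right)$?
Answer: $6$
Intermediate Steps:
$Q = -12$
$x{\left(a \right)} = -10 - 2 a$ ($x{\left(a \right)} = - 2 \left(5 + a\right) = -10 - 2 a$)
$G{\left(W \right)} = -2 + W$
$E{\left(k \right)} = - \frac{10}{7} - \frac{2 k}{7}$ ($E{\left(k \right)} = \frac{-10 - 2 k}{7} = \left(-10 - 2 k\right) \frac{1}{7} = - \frac{10}{7} - \frac{2 k}{7}$)
$G{\left(-1 \right)} \left(- E{\left(Q \right)}\right) = \left(-2 - 1\right) \left(- (- \frac{10}{7} - - \frac{24}{7})\right) = - 3 \left(- (- \frac{10}{7} + \frac{24}{7})\right) = - 3 \left(\left(-1\right) 2\right) = \left(-3\right) \left(-2\right) = 6$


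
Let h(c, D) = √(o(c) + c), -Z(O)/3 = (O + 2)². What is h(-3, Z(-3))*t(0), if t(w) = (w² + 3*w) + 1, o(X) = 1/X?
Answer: I*√30/3 ≈ 1.8257*I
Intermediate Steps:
Z(O) = -3*(2 + O)² (Z(O) = -3*(O + 2)² = -3*(2 + O)²)
h(c, D) = √(c + 1/c) (h(c, D) = √(1/c + c) = √(c + 1/c))
t(w) = 1 + w² + 3*w
h(-3, Z(-3))*t(0) = √(-3 + 1/(-3))*(1 + 0² + 3*0) = √(-3 - ⅓)*(1 + 0 + 0) = √(-10/3)*1 = (I*√30/3)*1 = I*√30/3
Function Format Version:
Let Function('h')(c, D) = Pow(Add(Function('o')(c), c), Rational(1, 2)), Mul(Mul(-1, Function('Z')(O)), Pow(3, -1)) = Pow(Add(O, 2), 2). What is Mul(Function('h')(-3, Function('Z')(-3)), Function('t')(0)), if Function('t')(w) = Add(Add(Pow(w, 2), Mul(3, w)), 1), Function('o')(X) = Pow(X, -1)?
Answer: Mul(Rational(1, 3), I, Pow(30, Rational(1, 2))) ≈ Mul(1.8257, I)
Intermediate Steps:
Function('Z')(O) = Mul(-3, Pow(Add(2, O), 2)) (Function('Z')(O) = Mul(-3, Pow(Add(O, 2), 2)) = Mul(-3, Pow(Add(2, O), 2)))
Function('h')(c, D) = Pow(Add(c, Pow(c, -1)), Rational(1, 2)) (Function('h')(c, D) = Pow(Add(Pow(c, -1), c), Rational(1, 2)) = Pow(Add(c, Pow(c, -1)), Rational(1, 2)))
Function('t')(w) = Add(1, Pow(w, 2), Mul(3, w))
Mul(Function('h')(-3, Function('Z')(-3)), Function('t')(0)) = Mul(Pow(Add(-3, Pow(-3, -1)), Rational(1, 2)), Add(1, Pow(0, 2), Mul(3, 0))) = Mul(Pow(Add(-3, Rational(-1, 3)), Rational(1, 2)), Add(1, 0, 0)) = Mul(Pow(Rational(-10, 3), Rational(1, 2)), 1) = Mul(Mul(Rational(1, 3), I, Pow(30, Rational(1, 2))), 1) = Mul(Rational(1, 3), I, Pow(30, Rational(1, 2)))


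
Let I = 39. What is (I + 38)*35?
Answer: 2695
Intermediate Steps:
(I + 38)*35 = (39 + 38)*35 = 77*35 = 2695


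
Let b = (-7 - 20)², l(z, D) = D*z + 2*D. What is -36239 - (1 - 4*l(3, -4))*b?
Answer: -95288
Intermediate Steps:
l(z, D) = 2*D + D*z
b = 729 (b = (-27)² = 729)
-36239 - (1 - 4*l(3, -4))*b = -36239 - (1 - (-16)*(2 + 3))*729 = -36239 - (1 - (-16)*5)*729 = -36239 - (1 - 4*(-20))*729 = -36239 - (1 + 80)*729 = -36239 - 81*729 = -36239 - 1*59049 = -36239 - 59049 = -95288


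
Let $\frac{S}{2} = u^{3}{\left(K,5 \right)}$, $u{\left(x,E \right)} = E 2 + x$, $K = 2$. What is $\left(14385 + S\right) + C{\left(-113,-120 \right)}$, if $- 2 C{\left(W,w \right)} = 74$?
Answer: $17804$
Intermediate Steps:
$u{\left(x,E \right)} = x + 2 E$ ($u{\left(x,E \right)} = 2 E + x = x + 2 E$)
$C{\left(W,w \right)} = -37$ ($C{\left(W,w \right)} = \left(- \frac{1}{2}\right) 74 = -37$)
$S = 3456$ ($S = 2 \left(2 + 2 \cdot 5\right)^{3} = 2 \left(2 + 10\right)^{3} = 2 \cdot 12^{3} = 2 \cdot 1728 = 3456$)
$\left(14385 + S\right) + C{\left(-113,-120 \right)} = \left(14385 + 3456\right) - 37 = 17841 - 37 = 17804$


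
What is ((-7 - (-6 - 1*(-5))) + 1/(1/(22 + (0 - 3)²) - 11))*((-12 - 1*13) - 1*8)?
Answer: 68343/340 ≈ 201.01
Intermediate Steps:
((-7 - (-6 - 1*(-5))) + 1/(1/(22 + (0 - 3)²) - 11))*((-12 - 1*13) - 1*8) = ((-7 - (-6 + 5)) + 1/(1/(22 + (-3)²) - 11))*((-12 - 13) - 8) = ((-7 - 1*(-1)) + 1/(1/(22 + 9) - 11))*(-25 - 8) = ((-7 + 1) + 1/(1/31 - 11))*(-33) = (-6 + 1/(1/31 - 11))*(-33) = (-6 + 1/(-340/31))*(-33) = (-6 - 31/340)*(-33) = -2071/340*(-33) = 68343/340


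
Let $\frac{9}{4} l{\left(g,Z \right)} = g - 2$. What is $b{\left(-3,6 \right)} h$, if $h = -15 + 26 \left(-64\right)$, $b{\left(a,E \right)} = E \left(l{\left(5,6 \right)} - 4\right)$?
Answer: $26864$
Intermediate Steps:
$l{\left(g,Z \right)} = - \frac{8}{9} + \frac{4 g}{9}$ ($l{\left(g,Z \right)} = \frac{4 \left(g - 2\right)}{9} = \frac{4 \left(-2 + g\right)}{9} = - \frac{8}{9} + \frac{4 g}{9}$)
$b{\left(a,E \right)} = - \frac{8 E}{3}$ ($b{\left(a,E \right)} = E \left(\left(- \frac{8}{9} + \frac{4}{9} \cdot 5\right) - 4\right) = E \left(\left(- \frac{8}{9} + \frac{20}{9}\right) - 4\right) = E \left(\frac{4}{3} - 4\right) = E \left(- \frac{8}{3}\right) = - \frac{8 E}{3}$)
$h = -1679$ ($h = -15 - 1664 = -1679$)
$b{\left(-3,6 \right)} h = \left(- \frac{8}{3}\right) 6 \left(-1679\right) = \left(-16\right) \left(-1679\right) = 26864$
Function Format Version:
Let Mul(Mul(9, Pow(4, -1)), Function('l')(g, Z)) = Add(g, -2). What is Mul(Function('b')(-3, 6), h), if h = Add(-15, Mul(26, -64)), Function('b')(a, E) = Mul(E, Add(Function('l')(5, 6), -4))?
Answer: 26864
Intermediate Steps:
Function('l')(g, Z) = Add(Rational(-8, 9), Mul(Rational(4, 9), g)) (Function('l')(g, Z) = Mul(Rational(4, 9), Add(g, -2)) = Mul(Rational(4, 9), Add(-2, g)) = Add(Rational(-8, 9), Mul(Rational(4, 9), g)))
Function('b')(a, E) = Mul(Rational(-8, 3), E) (Function('b')(a, E) = Mul(E, Add(Add(Rational(-8, 9), Mul(Rational(4, 9), 5)), -4)) = Mul(E, Add(Add(Rational(-8, 9), Rational(20, 9)), -4)) = Mul(E, Add(Rational(4, 3), -4)) = Mul(E, Rational(-8, 3)) = Mul(Rational(-8, 3), E))
h = -1679 (h = Add(-15, -1664) = -1679)
Mul(Function('b')(-3, 6), h) = Mul(Mul(Rational(-8, 3), 6), -1679) = Mul(-16, -1679) = 26864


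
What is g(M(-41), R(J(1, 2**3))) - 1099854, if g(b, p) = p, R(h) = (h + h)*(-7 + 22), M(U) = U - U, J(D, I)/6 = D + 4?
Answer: -1098954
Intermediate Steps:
J(D, I) = 24 + 6*D (J(D, I) = 6*(D + 4) = 6*(4 + D) = 24 + 6*D)
M(U) = 0
R(h) = 30*h (R(h) = (2*h)*15 = 30*h)
g(M(-41), R(J(1, 2**3))) - 1099854 = 30*(24 + 6*1) - 1099854 = 30*(24 + 6) - 1099854 = 30*30 - 1099854 = 900 - 1099854 = -1098954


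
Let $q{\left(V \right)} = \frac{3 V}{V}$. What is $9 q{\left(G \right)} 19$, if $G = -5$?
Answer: $513$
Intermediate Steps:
$q{\left(V \right)} = 3$
$9 q{\left(G \right)} 19 = 9 \cdot 3 \cdot 19 = 27 \cdot 19 = 513$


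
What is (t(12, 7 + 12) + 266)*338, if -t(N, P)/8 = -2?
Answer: 95316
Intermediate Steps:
t(N, P) = 16 (t(N, P) = -8*(-2) = 16)
(t(12, 7 + 12) + 266)*338 = (16 + 266)*338 = 282*338 = 95316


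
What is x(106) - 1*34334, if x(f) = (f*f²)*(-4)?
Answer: -4798398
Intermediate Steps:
x(f) = -4*f³ (x(f) = f³*(-4) = -4*f³)
x(106) - 1*34334 = -4*106³ - 1*34334 = -4*1191016 - 34334 = -4764064 - 34334 = -4798398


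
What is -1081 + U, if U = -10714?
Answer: -11795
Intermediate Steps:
-1081 + U = -1081 - 10714 = -11795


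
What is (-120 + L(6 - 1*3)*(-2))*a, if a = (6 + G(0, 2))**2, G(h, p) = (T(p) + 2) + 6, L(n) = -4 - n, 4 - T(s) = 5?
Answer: -17914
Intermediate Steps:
T(s) = -1 (T(s) = 4 - 1*5 = 4 - 5 = -1)
G(h, p) = 7 (G(h, p) = (-1 + 2) + 6 = 1 + 6 = 7)
a = 169 (a = (6 + 7)**2 = 13**2 = 169)
(-120 + L(6 - 1*3)*(-2))*a = (-120 + (-4 - (6 - 1*3))*(-2))*169 = (-120 + (-4 - (6 - 3))*(-2))*169 = (-120 + (-4 - 1*3)*(-2))*169 = (-120 + (-4 - 3)*(-2))*169 = (-120 - 7*(-2))*169 = (-120 + 14)*169 = -106*169 = -17914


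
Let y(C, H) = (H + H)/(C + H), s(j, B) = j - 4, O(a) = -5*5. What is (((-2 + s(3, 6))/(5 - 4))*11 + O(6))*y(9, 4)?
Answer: -464/13 ≈ -35.692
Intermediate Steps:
O(a) = -25
s(j, B) = -4 + j
y(C, H) = 2*H/(C + H) (y(C, H) = (2*H)/(C + H) = 2*H/(C + H))
(((-2 + s(3, 6))/(5 - 4))*11 + O(6))*y(9, 4) = (((-2 + (-4 + 3))/(5 - 4))*11 - 25)*(2*4/(9 + 4)) = (((-2 - 1)/1)*11 - 25)*(2*4/13) = (-3*1*11 - 25)*(2*4*(1/13)) = (-3*11 - 25)*(8/13) = (-33 - 25)*(8/13) = -58*8/13 = -464/13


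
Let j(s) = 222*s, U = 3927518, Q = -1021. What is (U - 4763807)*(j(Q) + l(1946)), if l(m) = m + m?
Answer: 186300100530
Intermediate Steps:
l(m) = 2*m
(U - 4763807)*(j(Q) + l(1946)) = (3927518 - 4763807)*(222*(-1021) + 2*1946) = -836289*(-226662 + 3892) = -836289*(-222770) = 186300100530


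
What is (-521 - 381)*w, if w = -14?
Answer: 12628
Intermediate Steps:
(-521 - 381)*w = (-521 - 381)*(-14) = -902*(-14) = 12628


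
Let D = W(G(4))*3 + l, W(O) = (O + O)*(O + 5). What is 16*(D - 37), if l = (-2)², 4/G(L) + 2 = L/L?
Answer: -912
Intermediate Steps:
G(L) = -4 (G(L) = 4/(-2 + L/L) = 4/(-2 + 1) = 4/(-1) = 4*(-1) = -4)
l = 4
W(O) = 2*O*(5 + O) (W(O) = (2*O)*(5 + O) = 2*O*(5 + O))
D = -20 (D = (2*(-4)*(5 - 4))*3 + 4 = (2*(-4)*1)*3 + 4 = -8*3 + 4 = -24 + 4 = -20)
16*(D - 37) = 16*(-20 - 37) = 16*(-57) = -912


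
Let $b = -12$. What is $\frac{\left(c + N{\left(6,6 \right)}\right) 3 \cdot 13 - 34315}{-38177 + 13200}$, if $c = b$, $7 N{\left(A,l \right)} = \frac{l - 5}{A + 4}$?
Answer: $\frac{2434771}{1748390} \approx 1.3926$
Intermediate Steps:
$N{\left(A,l \right)} = \frac{-5 + l}{7 \left(4 + A\right)}$ ($N{\left(A,l \right)} = \frac{\left(l - 5\right) \frac{1}{A + 4}}{7} = \frac{\left(-5 + l\right) \frac{1}{4 + A}}{7} = \frac{\frac{1}{4 + A} \left(-5 + l\right)}{7} = \frac{-5 + l}{7 \left(4 + A\right)}$)
$c = -12$
$\frac{\left(c + N{\left(6,6 \right)}\right) 3 \cdot 13 - 34315}{-38177 + 13200} = \frac{\left(-12 + \frac{-5 + 6}{7 \left(4 + 6\right)}\right) 3 \cdot 13 - 34315}{-38177 + 13200} = \frac{\left(-12 + \frac{1}{7} \cdot \frac{1}{10} \cdot 1\right) 3 \cdot 13 - 34315}{-24977} = \left(\left(-12 + \frac{1}{7} \cdot \frac{1}{10} \cdot 1\right) 3 \cdot 13 - 34315\right) \left(- \frac{1}{24977}\right) = \left(\left(-12 + \frac{1}{70}\right) 3 \cdot 13 - 34315\right) \left(- \frac{1}{24977}\right) = \left(\left(- \frac{839}{70}\right) 3 \cdot 13 - 34315\right) \left(- \frac{1}{24977}\right) = \left(\left(- \frac{2517}{70}\right) 13 - 34315\right) \left(- \frac{1}{24977}\right) = \left(- \frac{32721}{70} - 34315\right) \left(- \frac{1}{24977}\right) = \left(- \frac{2434771}{70}\right) \left(- \frac{1}{24977}\right) = \frac{2434771}{1748390}$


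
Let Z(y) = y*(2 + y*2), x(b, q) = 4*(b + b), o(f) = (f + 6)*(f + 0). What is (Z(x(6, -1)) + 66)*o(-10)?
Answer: 190800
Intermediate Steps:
o(f) = f*(6 + f) (o(f) = (6 + f)*f = f*(6 + f))
x(b, q) = 8*b (x(b, q) = 4*(2*b) = 8*b)
Z(y) = y*(2 + 2*y)
(Z(x(6, -1)) + 66)*o(-10) = (2*(8*6)*(1 + 8*6) + 66)*(-10*(6 - 10)) = (2*48*(1 + 48) + 66)*(-10*(-4)) = (2*48*49 + 66)*40 = (4704 + 66)*40 = 4770*40 = 190800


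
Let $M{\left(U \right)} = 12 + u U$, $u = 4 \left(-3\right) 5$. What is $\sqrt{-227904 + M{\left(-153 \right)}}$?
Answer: $2 i \sqrt{54678} \approx 467.67 i$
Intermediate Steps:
$u = -60$ ($u = \left(-12\right) 5 = -60$)
$M{\left(U \right)} = 12 - 60 U$
$\sqrt{-227904 + M{\left(-153 \right)}} = \sqrt{-227904 + \left(12 - -9180\right)} = \sqrt{-227904 + \left(12 + 9180\right)} = \sqrt{-227904 + 9192} = \sqrt{-218712} = 2 i \sqrt{54678}$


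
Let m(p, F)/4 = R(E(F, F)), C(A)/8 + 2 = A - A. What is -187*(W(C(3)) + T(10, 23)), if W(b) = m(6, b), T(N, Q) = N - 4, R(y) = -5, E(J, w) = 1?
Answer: 2618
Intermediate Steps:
C(A) = -16 (C(A) = -16 + 8*(A - A) = -16 + 8*0 = -16 + 0 = -16)
m(p, F) = -20 (m(p, F) = 4*(-5) = -20)
T(N, Q) = -4 + N
W(b) = -20
-187*(W(C(3)) + T(10, 23)) = -187*(-20 + (-4 + 10)) = -187*(-20 + 6) = -187*(-14) = 2618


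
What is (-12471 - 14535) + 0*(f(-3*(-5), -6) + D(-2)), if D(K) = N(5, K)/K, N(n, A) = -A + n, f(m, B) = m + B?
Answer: -27006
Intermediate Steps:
f(m, B) = B + m
N(n, A) = n - A
D(K) = (5 - K)/K
(-12471 - 14535) + 0*(f(-3*(-5), -6) + D(-2)) = (-12471 - 14535) + 0*((-6 - 3*(-5)) + (5 - 1*(-2))/(-2)) = -27006 + 0*((-6 + 15) - (5 + 2)/2) = -27006 + 0*(9 - ½*7) = -27006 + 0*(9 - 7/2) = -27006 + 0*(11/2) = -27006 + 0 = -27006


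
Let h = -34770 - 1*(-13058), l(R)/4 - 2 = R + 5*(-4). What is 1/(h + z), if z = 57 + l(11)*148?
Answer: -1/25799 ≈ -3.8761e-5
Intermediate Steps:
l(R) = -72 + 4*R (l(R) = 8 + 4*(R + 5*(-4)) = 8 + 4*(R - 20) = 8 + 4*(-20 + R) = 8 + (-80 + 4*R) = -72 + 4*R)
h = -21712 (h = -34770 + 13058 = -21712)
z = -4087 (z = 57 + (-72 + 4*11)*148 = 57 + (-72 + 44)*148 = 57 - 28*148 = 57 - 4144 = -4087)
1/(h + z) = 1/(-21712 - 4087) = 1/(-25799) = -1/25799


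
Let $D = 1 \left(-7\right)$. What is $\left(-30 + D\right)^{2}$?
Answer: $1369$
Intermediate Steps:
$D = -7$
$\left(-30 + D\right)^{2} = \left(-30 - 7\right)^{2} = \left(-37\right)^{2} = 1369$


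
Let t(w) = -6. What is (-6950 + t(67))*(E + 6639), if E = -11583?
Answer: 34390464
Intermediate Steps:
(-6950 + t(67))*(E + 6639) = (-6950 - 6)*(-11583 + 6639) = -6956*(-4944) = 34390464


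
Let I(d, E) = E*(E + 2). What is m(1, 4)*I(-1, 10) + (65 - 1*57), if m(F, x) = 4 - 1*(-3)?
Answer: 848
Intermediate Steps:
m(F, x) = 7 (m(F, x) = 4 + 3 = 7)
I(d, E) = E*(2 + E)
m(1, 4)*I(-1, 10) + (65 - 1*57) = 7*(10*(2 + 10)) + (65 - 1*57) = 7*(10*12) + (65 - 57) = 7*120 + 8 = 840 + 8 = 848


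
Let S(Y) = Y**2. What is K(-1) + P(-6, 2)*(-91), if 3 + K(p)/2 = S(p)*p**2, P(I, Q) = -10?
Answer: 906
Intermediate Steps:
K(p) = -6 + 2*p**4 (K(p) = -6 + 2*(p**2*p**2) = -6 + 2*p**4)
K(-1) + P(-6, 2)*(-91) = (-6 + 2*(-1)**4) - 10*(-91) = (-6 + 2*1) + 910 = (-6 + 2) + 910 = -4 + 910 = 906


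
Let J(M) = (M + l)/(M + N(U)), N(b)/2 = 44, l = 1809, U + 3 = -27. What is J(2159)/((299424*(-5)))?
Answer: -124/105125895 ≈ -1.1795e-6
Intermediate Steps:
U = -30 (U = -3 - 27 = -30)
N(b) = 88 (N(b) = 2*44 = 88)
J(M) = (1809 + M)/(88 + M) (J(M) = (M + 1809)/(M + 88) = (1809 + M)/(88 + M))
J(2159)/((299424*(-5))) = ((1809 + 2159)/(88 + 2159))/((299424*(-5))) = (3968/2247)/(-1497120) = ((1/2247)*3968)*(-1/1497120) = (3968/2247)*(-1/1497120) = -124/105125895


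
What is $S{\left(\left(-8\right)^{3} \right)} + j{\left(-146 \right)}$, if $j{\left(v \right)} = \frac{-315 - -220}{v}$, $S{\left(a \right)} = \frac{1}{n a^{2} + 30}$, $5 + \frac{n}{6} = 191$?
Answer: $\frac{6948127469}{10678174791} \approx 0.65069$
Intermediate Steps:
$n = 1116$ ($n = -30 + 6 \cdot 191 = -30 + 1146 = 1116$)
$S{\left(a \right)} = \frac{1}{30 + 1116 a^{2}}$ ($S{\left(a \right)} = \frac{1}{1116 a^{2} + 30} = \frac{1}{30 + 1116 a^{2}}$)
$j{\left(v \right)} = - \frac{95}{v}$ ($j{\left(v \right)} = \frac{-315 + 220}{v} = - \frac{95}{v}$)
$S{\left(\left(-8\right)^{3} \right)} + j{\left(-146 \right)} = \frac{1}{6 \left(5 + 186 \left(\left(-8\right)^{3}\right)^{2}\right)} - \frac{95}{-146} = \frac{1}{6 \left(5 + 186 \left(-512\right)^{2}\right)} - - \frac{95}{146} = \frac{1}{6 \left(5 + 186 \cdot 262144\right)} + \frac{95}{146} = \frac{1}{6 \left(5 + 48758784\right)} + \frac{95}{146} = \frac{1}{6 \cdot 48758789} + \frac{95}{146} = \frac{1}{6} \cdot \frac{1}{48758789} + \frac{95}{146} = \frac{1}{292552734} + \frac{95}{146} = \frac{6948127469}{10678174791}$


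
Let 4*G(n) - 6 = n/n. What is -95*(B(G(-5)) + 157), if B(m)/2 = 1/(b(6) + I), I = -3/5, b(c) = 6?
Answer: -403655/27 ≈ -14950.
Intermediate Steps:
G(n) = 7/4 (G(n) = 3/2 + (n/n)/4 = 3/2 + (¼)*1 = 3/2 + ¼ = 7/4)
I = -⅗ (I = -3*⅕ = -⅗ ≈ -0.60000)
B(m) = 10/27 (B(m) = 2/(6 - ⅗) = 2/(27/5) = 2*(5/27) = 10/27)
-95*(B(G(-5)) + 157) = -95*(10/27 + 157) = -95*4249/27 = -403655/27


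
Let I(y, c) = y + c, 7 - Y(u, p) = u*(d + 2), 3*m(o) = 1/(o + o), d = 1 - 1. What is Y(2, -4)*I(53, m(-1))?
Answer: 317/2 ≈ 158.50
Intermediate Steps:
d = 0
m(o) = 1/(6*o) (m(o) = 1/(3*(o + o)) = 1/(3*((2*o))) = (1/(2*o))/3 = 1/(6*o))
Y(u, p) = 7 - 2*u (Y(u, p) = 7 - u*(0 + 2) = 7 - u*2 = 7 - 2*u)
I(y, c) = c + y
Y(2, -4)*I(53, m(-1)) = (7 - 2*2)*((⅙)/(-1) + 53) = (7 - 4)*((⅙)*(-1) + 53) = 3*(-⅙ + 53) = 3*(317/6) = 317/2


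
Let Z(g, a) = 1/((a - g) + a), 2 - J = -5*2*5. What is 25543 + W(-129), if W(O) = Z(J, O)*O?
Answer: 7918459/310 ≈ 25543.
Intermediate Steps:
J = 52 (J = 2 - (-5*2)*5 = 2 - (-10)*5 = 2 - 1*(-50) = 2 + 50 = 52)
Z(g, a) = 1/(-g + 2*a)
W(O) = O/(-52 + 2*O) (W(O) = O/(-1*52 + 2*O) = O/(-52 + 2*O))
25543 + W(-129) = 25543 + (1/2)*(-129)/(-26 - 129) = 25543 + (1/2)*(-129)/(-155) = 25543 + (1/2)*(-129)*(-1/155) = 25543 + 129/310 = 7918459/310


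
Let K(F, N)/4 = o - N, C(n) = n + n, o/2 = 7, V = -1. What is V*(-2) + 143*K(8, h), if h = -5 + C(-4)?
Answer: 15446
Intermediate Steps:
o = 14 (o = 2*7 = 14)
C(n) = 2*n
h = -13 (h = -5 + 2*(-4) = -5 - 8 = -13)
K(F, N) = 56 - 4*N (K(F, N) = 4*(14 - N) = 56 - 4*N)
V*(-2) + 143*K(8, h) = -1*(-2) + 143*(56 - 4*(-13)) = 2 + 143*(56 + 52) = 2 + 143*108 = 2 + 15444 = 15446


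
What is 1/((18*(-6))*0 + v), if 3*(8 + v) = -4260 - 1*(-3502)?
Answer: -3/782 ≈ -0.0038363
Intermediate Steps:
v = -782/3 (v = -8 + (-4260 - 1*(-3502))/3 = -8 + (-4260 + 3502)/3 = -8 + (1/3)*(-758) = -8 - 758/3 = -782/3 ≈ -260.67)
1/((18*(-6))*0 + v) = 1/((18*(-6))*0 - 782/3) = 1/(-108*0 - 782/3) = 1/(0 - 782/3) = 1/(-782/3) = -3/782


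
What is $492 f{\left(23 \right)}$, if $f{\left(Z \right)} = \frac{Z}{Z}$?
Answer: $492$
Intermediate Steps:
$f{\left(Z \right)} = 1$
$492 f{\left(23 \right)} = 492 \cdot 1 = 492$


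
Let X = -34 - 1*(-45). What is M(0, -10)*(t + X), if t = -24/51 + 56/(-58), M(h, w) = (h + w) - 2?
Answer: -56580/493 ≈ -114.77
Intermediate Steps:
M(h, w) = -2 + h + w
X = 11 (X = -34 + 45 = 11)
t = -708/493 (t = -24*1/51 + 56*(-1/58) = -8/17 - 28/29 = -708/493 ≈ -1.4361)
M(0, -10)*(t + X) = (-2 + 0 - 10)*(-708/493 + 11) = -12*4715/493 = -56580/493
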